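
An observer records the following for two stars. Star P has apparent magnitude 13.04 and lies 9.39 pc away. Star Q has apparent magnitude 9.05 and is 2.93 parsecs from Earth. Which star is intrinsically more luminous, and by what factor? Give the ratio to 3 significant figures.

Star P: M = m − 5 log₁₀ d + 5 = 13.04 − 5·0.9727 + 5 = 13.177
Star Q: M = m − 5 log₁₀ d + 5 = 9.05 − 5·0.4669 + 5 = 11.716
ΔM = M_P − M_Q = 13.177 − (11.716) = 1.461; smaller M is more luminous → Star Q.
L ratio = 10^(0.4 |ΔM|) = 10^0.584 = 3.841

Star Q is more luminous, by a factor of 3.84.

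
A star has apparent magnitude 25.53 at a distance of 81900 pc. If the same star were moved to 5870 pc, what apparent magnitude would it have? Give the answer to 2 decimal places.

Flux ∝ 1/d², so Δm = 5 log₁₀(d₂/d₁) = 5 log₁₀(5870/81900) = -5.723
m₂ = m₁ + Δm = 25.53 + (-5.723) = 19.807

m ≈ 19.81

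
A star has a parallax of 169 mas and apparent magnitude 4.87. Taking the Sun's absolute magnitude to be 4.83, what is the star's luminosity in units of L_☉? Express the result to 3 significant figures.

L/L_☉ ≈ 0.337

d = 1/p = 1000/169 mas = 5.917 pc
M = m − 5 log₁₀ d + 5 = 4.87 − 5·0.7721 + 5 = 6.009
M − M_☉ = 6.009 − 4.83 = 1.179
L/L_☉ = 10^(−0.4 × 1.179) = 0.3375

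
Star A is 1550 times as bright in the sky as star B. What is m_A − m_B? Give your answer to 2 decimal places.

Pogson: Δm = −2.5 log₁₀(ratio) = −2.5 log₁₀(1550) = −2.5 × 3.1903 = -7.976
Star A is brighter, so it has the smaller magnitude: the difference is negative.

m_A − m_B ≈ -7.98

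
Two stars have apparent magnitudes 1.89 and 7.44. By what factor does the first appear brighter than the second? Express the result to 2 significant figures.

Δm = 1.89 − (7.44) = -5.55
Flux ratio = 10^(−0.4 Δm) = 10^(−0.4 × -5.55) = 10^2.220 = 166.0

170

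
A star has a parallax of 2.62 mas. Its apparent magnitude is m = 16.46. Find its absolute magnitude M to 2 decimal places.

p = 2.62 mas = 2.62×10^-3″ → d = 1/p = 381.7 pc
5 log₁₀(d/10 pc) = 5 log₁₀(381.7) − 5 = 7.908
M = m − 5 log₁₀(d/10) = 16.46 − 7.908 = 8.552

M ≈ 8.55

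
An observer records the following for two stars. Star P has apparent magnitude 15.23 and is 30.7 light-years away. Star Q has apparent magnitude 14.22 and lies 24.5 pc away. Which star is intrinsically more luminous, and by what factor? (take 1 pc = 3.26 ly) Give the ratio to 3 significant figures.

Star Q is more luminous, by a factor of 17.2.

Star P: d = 30.7 ly / 3.26 = 9.417 pc
Star P: M = m − 5 log₁₀ d + 5 = 15.23 − 5·0.9739 + 5 = 15.360
Star Q: M = m − 5 log₁₀ d + 5 = 14.22 − 5·1.3892 + 5 = 12.274
ΔM = M_P − M_Q = 15.360 − (12.274) = 3.086; smaller M is more luminous → Star Q.
L ratio = 10^(0.4 |ΔM|) = 10^1.234 = 17.16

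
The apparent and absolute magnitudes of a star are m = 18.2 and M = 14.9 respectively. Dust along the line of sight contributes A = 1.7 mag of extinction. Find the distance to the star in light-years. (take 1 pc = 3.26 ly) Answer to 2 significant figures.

d ≈ 68 ly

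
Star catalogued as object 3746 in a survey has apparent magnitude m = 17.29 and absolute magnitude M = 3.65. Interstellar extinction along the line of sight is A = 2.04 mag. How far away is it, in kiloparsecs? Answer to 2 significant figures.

m − M = 5 log₁₀(d/10 pc) + A  ⇒  17.29 − (3.65) − 2.04 = 5 log₁₀(d/10)
11.600 = 5 log₁₀(d/10)
log₁₀ d = (m − M − A)/5 + 1 = 3.3200
d = 10^3.3200 = 2089 pc
= 2.089 kpc

d ≈ 2.1 kpc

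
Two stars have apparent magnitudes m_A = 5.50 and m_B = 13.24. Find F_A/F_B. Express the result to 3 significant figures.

Δm = 5.50 − (13.24) = -7.74
Flux ratio = 10^(−0.4 Δm) = 10^(−0.4 × -7.74) = 10^3.096 = 1247

F_A/F_B ≈ 1250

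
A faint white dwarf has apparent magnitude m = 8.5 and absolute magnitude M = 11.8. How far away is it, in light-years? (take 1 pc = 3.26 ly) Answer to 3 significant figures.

Distance modulus: m − M = 8.5 − (11.8) = -3.300
m − M = 5 log₁₀ d − 5
log₁₀ d = (m − M)/5 + 1 = 0.3400
d = 10^0.3400 = 2.188 pc
= 7.132 ly

d ≈ 7.13 ly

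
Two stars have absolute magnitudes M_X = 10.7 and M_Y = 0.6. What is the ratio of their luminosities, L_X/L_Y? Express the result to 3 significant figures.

ΔM = M_X − M_Y = 10.1
L_X/L_Y = 10^(−0.4 ΔM) = 10^-4.040 = 9.120×10^-5

L_X/L_Y ≈ 9.12×10^-5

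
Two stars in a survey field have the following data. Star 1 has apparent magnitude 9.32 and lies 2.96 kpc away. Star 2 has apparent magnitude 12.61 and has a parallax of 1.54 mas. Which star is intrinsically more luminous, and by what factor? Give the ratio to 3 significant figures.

Star 1 is more luminous, by a factor of 430.

Star 1: d = 2.96 kpc = 2960 pc
Star 1: M = m − 5 log₁₀ d + 5 = 9.32 − 5·3.4713 + 5 = -3.036
Star 2: p = 1.54 mas = 1.54×10^-3″ → d = 1/p = 649.4 pc
Star 2: M = m − 5 log₁₀ d + 5 = 12.61 − 5·2.8125 + 5 = 3.548
ΔM = M_1 − M_2 = -3.036 − (3.548) = -6.584; smaller M is more luminous → Star 1.
L ratio = 10^(0.4 |ΔM|) = 10^2.634 = 430.2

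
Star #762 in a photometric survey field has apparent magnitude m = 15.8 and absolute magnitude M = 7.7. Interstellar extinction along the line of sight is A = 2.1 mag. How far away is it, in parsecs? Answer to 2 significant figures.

d ≈ 160 pc

m − M = 5 log₁₀(d/10 pc) + A  ⇒  15.8 − (7.7) − 2.1 = 5 log₁₀(d/10)
6.000 = 5 log₁₀(d/10)
log₁₀ d = (m − M − A)/5 + 1 = 2.2000
d = 10^2.2000 = 158.5 pc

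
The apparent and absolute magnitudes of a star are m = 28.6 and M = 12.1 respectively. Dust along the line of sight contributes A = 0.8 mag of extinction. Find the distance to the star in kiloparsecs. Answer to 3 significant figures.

d ≈ 13.8 kpc

m − M = 5 log₁₀(d/10 pc) + A  ⇒  28.6 − (12.1) − 0.8 = 5 log₁₀(d/10)
15.700 = 5 log₁₀(d/10)
log₁₀ d = (m − M − A)/5 + 1 = 4.1400
d = 10^4.1400 = 13800 pc
= 13.80 kpc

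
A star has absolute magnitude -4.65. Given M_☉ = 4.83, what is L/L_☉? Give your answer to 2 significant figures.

L/L_☉ ≈ 6200

M − M_☉ = -4.65 − 4.83 = -9.480
L/L_☉ = 10^(−0.4 (M − M_☉)) = 10^3.792 = 6194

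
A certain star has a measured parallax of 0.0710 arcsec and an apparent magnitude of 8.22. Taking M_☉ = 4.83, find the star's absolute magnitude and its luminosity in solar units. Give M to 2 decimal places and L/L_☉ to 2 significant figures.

d = 1/p = 1/0.0710″ = 14.08 pc
M = m − 5 log₁₀ d + 5 = 8.22 − 5·1.1487 + 5 = 7.476
M − M_☉ = 7.476 − 4.83 = 2.646
L/L_☉ = 10^(−0.4 × 2.646) = 0.08739

M ≈ 7.48; L/L_☉ ≈ 0.087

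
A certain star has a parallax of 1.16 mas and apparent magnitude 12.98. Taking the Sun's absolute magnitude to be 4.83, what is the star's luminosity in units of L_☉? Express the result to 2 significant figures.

L/L_☉ ≈ 4.1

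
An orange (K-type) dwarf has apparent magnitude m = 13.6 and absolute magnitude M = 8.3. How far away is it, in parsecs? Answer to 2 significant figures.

d ≈ 110 pc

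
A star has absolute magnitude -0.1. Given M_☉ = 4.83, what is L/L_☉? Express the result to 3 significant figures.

L/L_☉ ≈ 93.8

M − M_☉ = -0.1 − 4.83 = -4.930
L/L_☉ = 10^(−0.4 (M − M_☉)) = 10^1.972 = 93.76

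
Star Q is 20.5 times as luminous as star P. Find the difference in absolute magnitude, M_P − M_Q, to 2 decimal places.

M_P − M_Q ≈ 3.28

Pogson: ΔM = −2.5 log₁₀(ratio) = −2.5 log₁₀(20.5) = −2.5 × 1.3118 = -3.279
Star Q is brighter so has the smaller magnitude: M_P − M_Q is positive.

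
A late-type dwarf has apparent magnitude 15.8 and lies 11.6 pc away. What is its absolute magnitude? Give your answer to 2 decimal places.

5 log₁₀(d/10 pc) = 5 log₁₀(11.60) − 5 = 0.322
M = m − 5 log₁₀(d/10) = 15.8 − 0.322 = 15.478

M ≈ 15.48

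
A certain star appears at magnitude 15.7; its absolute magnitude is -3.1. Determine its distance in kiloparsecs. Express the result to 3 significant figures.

d ≈ 57.5 kpc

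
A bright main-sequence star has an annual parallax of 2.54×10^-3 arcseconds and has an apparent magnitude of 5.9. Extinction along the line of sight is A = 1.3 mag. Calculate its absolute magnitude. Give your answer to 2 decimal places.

d = 1/p = 1/2.54×10^-3″ = 393.7 pc
5 log₁₀(d/10 pc) = 5 log₁₀(393.7) − 5 = 7.976
M = m − 5 log₁₀(d/10) − A = 5.9 − 7.976 − 1.3 = -3.376

M ≈ -3.38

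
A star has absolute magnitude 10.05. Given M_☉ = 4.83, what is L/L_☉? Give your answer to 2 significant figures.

L/L_☉ ≈ 8.2×10^-3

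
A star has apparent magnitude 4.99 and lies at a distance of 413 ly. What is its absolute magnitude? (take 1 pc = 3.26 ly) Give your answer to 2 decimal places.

M ≈ -0.52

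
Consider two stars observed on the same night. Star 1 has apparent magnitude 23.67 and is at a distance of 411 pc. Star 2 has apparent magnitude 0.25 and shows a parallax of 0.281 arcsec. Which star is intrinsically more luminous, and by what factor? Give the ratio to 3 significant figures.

Star 1: M = m − 5 log₁₀ d + 5 = 23.67 − 5·2.6138 + 5 = 15.601
Star 2: d = 1/p = 1/0.281″ = 3.559 pc
Star 2: M = m − 5 log₁₀ d + 5 = 0.25 − 5·0.5513 + 5 = 2.494
ΔM = M_1 − M_2 = 15.601 − (2.494) = 13.107; smaller M is more luminous → Star 2.
L ratio = 10^(0.4 |ΔM|) = 10^5.243 = 174900

Star 2 is more luminous, by a factor of 175000.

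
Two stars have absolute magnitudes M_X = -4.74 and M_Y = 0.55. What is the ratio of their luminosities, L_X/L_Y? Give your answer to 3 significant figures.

ΔM = M_X − M_Y = -5.29
L_X/L_Y = 10^(−0.4 ΔM) = 10^2.116 = 130.6

L_X/L_Y ≈ 131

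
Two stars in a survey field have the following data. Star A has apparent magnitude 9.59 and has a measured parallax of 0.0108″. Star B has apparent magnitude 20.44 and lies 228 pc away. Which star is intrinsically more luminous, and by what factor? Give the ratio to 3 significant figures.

Star A: d = 1/p = 1/0.0108″ = 92.59 pc
Star A: M = m − 5 log₁₀ d + 5 = 9.59 − 5·1.9666 + 5 = 4.757
Star B: M = m − 5 log₁₀ d + 5 = 20.44 − 5·2.3579 + 5 = 13.650
ΔM = M_A − M_B = 4.757 − (13.650) = -8.893; smaller M is more luminous → Star A.
L ratio = 10^(0.4 |ΔM|) = 10^3.557 = 3608

Star A is more luminous, by a factor of 3610.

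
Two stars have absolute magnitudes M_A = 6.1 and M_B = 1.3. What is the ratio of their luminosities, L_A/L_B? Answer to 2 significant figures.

ΔM = M_A − M_B = 4.8
L_A/L_B = 10^(−0.4 ΔM) = 10^-1.920 = 0.01202

L_A/L_B ≈ 0.012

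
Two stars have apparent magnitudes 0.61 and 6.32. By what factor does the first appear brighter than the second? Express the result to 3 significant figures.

192

Δm = 0.61 − (6.32) = -5.71
Flux ratio = 10^(−0.4 Δm) = 10^(−0.4 × -5.71) = 10^2.284 = 192.3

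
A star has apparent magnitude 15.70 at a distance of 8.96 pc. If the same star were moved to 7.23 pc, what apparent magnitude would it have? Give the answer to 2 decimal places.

Flux ∝ 1/d², so Δm = 5 log₁₀(d₂/d₁) = 5 log₁₀(7.23/8.96) = -0.466
m₂ = m₁ + Δm = 15.70 + (-0.466) = 15.234

m ≈ 15.23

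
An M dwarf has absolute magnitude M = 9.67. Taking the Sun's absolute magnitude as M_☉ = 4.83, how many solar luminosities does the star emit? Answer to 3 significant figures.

L/L_☉ ≈ 0.0116

M − M_☉ = 9.67 − 4.83 = 4.840
L/L_☉ = 10^(−0.4 (M − M_☉)) = 10^-1.936 = 0.01159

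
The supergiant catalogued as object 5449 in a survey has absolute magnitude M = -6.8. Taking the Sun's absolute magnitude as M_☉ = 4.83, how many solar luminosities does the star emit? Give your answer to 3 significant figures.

L/L_☉ ≈ 44900

M − M_☉ = -6.8 − 4.83 = -11.630
L/L_☉ = 10^(−0.4 (M − M_☉)) = 10^4.652 = 44870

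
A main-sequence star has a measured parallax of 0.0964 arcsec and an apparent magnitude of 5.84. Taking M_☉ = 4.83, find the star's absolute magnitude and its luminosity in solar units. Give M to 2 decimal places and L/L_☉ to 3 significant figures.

d = 1/p = 1/0.0964″ = 10.37 pc
M = m − 5 log₁₀ d + 5 = 5.84 − 5·1.0159 + 5 = 5.760
M − M_☉ = 5.760 − 4.83 = 0.930
L/L_☉ = 10^(−0.4 × 0.930) = 0.4245

M ≈ 5.76; L/L_☉ ≈ 0.424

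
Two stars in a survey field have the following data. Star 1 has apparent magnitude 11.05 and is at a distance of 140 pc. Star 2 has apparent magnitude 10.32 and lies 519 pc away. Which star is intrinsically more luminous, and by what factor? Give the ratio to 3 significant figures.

Star 2 is more luminous, by a factor of 26.9.

Star 1: M = m − 5 log₁₀ d + 5 = 11.05 − 5·2.1461 + 5 = 5.319
Star 2: M = m − 5 log₁₀ d + 5 = 10.32 − 5·2.7152 + 5 = 1.744
ΔM = M_1 − M_2 = 5.319 − (1.744) = 3.575; smaller M is more luminous → Star 2.
L ratio = 10^(0.4 |ΔM|) = 10^1.430 = 26.92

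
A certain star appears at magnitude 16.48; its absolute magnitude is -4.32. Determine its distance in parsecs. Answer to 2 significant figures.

d ≈ 140000 pc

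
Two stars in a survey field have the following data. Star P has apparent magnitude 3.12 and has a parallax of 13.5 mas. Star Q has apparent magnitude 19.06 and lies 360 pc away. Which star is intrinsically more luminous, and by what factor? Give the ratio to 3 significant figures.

Star P: p = 13.5 mas = 0.0135″ → d = 1/p = 74.07 pc
Star P: M = m − 5 log₁₀ d + 5 = 3.12 − 5·1.8697 + 5 = -1.228
Star Q: M = m − 5 log₁₀ d + 5 = 19.06 − 5·2.5563 + 5 = 11.278
ΔM = M_P − M_Q = -1.228 − (11.278) = -12.507; smaller M is more luminous → Star P.
L ratio = 10^(0.4 |ΔM|) = 10^5.003 = 100600

Star P is more luminous, by a factor of 101000.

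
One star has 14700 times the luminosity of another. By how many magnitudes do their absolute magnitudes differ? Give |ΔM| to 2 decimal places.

Pogson: ΔM = −2.5 log₁₀(ratio) = −2.5 log₁₀(14700) = −2.5 × 4.1673 = -10.418

|ΔM| ≈ 10.42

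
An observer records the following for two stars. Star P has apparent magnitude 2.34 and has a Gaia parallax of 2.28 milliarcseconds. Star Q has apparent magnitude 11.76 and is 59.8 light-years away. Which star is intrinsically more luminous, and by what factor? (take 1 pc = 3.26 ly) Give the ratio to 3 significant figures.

Star P: p = 2.28 mas = 2.28×10^-3″ → d = 1/p = 438.6 pc
Star P: M = m − 5 log₁₀ d + 5 = 2.34 − 5·2.6421 + 5 = -5.870
Star Q: d = 59.8 ly / 3.26 = 18.34 pc
Star Q: M = m − 5 log₁₀ d + 5 = 11.76 − 5·1.2635 + 5 = 10.443
ΔM = M_P − M_Q = -5.870 − (10.443) = -16.313; smaller M is more luminous → Star P.
L ratio = 10^(0.4 |ΔM|) = 10^6.525 = 3.351×10^6

Star P is more luminous, by a factor of 3.35×10^6.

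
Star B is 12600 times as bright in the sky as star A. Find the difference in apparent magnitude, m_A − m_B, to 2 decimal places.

m_A − m_B ≈ 10.25

Pogson: Δm = −2.5 log₁₀(ratio) = −2.5 log₁₀(12600) = −2.5 × 4.1004 = -10.251
Star B is brighter so has the smaller magnitude: m_A − m_B is positive.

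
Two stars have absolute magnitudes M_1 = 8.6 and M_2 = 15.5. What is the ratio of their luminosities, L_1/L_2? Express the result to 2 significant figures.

ΔM = M_1 − M_2 = -6.9
L_1/L_2 = 10^(−0.4 ΔM) = 10^2.760 = 575.4

L_1/L_2 ≈ 580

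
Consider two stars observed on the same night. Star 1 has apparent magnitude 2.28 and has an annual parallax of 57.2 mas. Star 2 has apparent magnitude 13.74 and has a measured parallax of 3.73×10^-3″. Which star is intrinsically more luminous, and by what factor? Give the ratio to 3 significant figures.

Star 1 is more luminous, by a factor of 163.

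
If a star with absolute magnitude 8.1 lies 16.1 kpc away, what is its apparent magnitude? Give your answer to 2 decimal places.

d = 16.1 kpc = 16100 pc
m = M + 5 log₁₀ d − 5 = 8.1 + 5·4.2068 − 5 = 24.134

m ≈ 24.13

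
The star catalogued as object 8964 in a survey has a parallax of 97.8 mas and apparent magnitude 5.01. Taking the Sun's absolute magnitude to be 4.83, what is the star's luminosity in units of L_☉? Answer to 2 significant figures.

d = 1/p = 1000/97.8 mas = 10.22 pc
M = m − 5 log₁₀ d + 5 = 5.01 − 5·1.0097 + 5 = 4.962
M − M_☉ = 4.962 − 4.83 = 0.132
L/L_☉ = 10^(−0.4 × 0.132) = 0.8858

L/L_☉ ≈ 0.89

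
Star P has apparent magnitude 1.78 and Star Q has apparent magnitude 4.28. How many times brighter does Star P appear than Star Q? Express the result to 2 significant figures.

Δm = 1.78 − (4.28) = -2.50
Flux ratio = 10^(−0.4 Δm) = 10^(−0.4 × -2.50) = 10^1.000 = 10.00

10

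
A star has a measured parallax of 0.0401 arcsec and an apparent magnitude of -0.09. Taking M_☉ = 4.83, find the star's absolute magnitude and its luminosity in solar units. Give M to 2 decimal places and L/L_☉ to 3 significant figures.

M ≈ -2.07; L/L_☉ ≈ 578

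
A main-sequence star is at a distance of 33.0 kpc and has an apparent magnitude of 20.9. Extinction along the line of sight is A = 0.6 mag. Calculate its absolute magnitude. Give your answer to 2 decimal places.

M ≈ 2.71

d = 33.0 kpc = 33000 pc
5 log₁₀(d/10 pc) = 5 log₁₀(33000) − 5 = 17.593
M = m − 5 log₁₀(d/10) − A = 20.9 − 17.593 − 0.6 = 2.707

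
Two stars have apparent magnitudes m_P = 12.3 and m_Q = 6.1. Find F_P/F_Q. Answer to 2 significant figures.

Δm = 12.3 − (6.1) = 6.2
Flux ratio = 10^(−0.4 Δm) = 10^(−0.4 × 6.2) = 10^-2.480 = 3.311×10^-3

F_P/F_Q ≈ 3.3×10^-3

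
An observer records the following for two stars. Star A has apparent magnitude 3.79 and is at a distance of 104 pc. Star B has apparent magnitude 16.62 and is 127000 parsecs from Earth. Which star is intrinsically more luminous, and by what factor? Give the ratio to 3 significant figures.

Star A: M = m − 5 log₁₀ d + 5 = 3.79 − 5·2.0170 + 5 = -1.295
Star B: M = m − 5 log₁₀ d + 5 = 16.62 − 5·5.1038 + 5 = -3.899
ΔM = M_A − M_B = -1.295 − (-3.899) = 2.604; smaller M is more luminous → Star B.
L ratio = 10^(0.4 |ΔM|) = 10^1.042 = 11.00

Star B is more luminous, by a factor of 11.0.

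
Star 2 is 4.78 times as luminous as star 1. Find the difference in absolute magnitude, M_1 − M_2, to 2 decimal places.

M_1 − M_2 ≈ 1.70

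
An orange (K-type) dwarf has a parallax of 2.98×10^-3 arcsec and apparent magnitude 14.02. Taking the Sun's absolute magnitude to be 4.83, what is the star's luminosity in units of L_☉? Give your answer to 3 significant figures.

d = 1/p = 1/2.98×10^-3″ = 335.6 pc
M = m − 5 log₁₀ d + 5 = 14.02 − 5·2.5258 + 5 = 6.391
M − M_☉ = 6.391 − 4.83 = 1.561
L/L_☉ = 10^(−0.4 × 1.561) = 0.2374

L/L_☉ ≈ 0.237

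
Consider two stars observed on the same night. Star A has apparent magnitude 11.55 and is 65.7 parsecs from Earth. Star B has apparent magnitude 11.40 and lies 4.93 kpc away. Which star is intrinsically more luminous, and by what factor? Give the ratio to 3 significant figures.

Star A: M = m − 5 log₁₀ d + 5 = 11.55 − 5·1.8176 + 5 = 7.462
Star B: d = 4.93 kpc = 4930 pc
Star B: M = m − 5 log₁₀ d + 5 = 11.40 − 5·3.6928 + 5 = -2.064
ΔM = M_A − M_B = 7.462 − (-2.064) = 9.526; smaller M is more luminous → Star B.
L ratio = 10^(0.4 |ΔM|) = 10^3.811 = 6465

Star B is more luminous, by a factor of 6460.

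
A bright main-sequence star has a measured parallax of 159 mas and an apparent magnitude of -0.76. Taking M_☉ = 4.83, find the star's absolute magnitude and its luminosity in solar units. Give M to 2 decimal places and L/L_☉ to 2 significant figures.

M ≈ 0.25; L/L_☉ ≈ 68

d = 1/p = 1000/159 mas = 6.289 pc
M = m − 5 log₁₀ d + 5 = -0.76 − 5·0.7986 + 5 = 0.247
M − M_☉ = 0.247 − 4.83 = -4.583
L/L_☉ = 10^(−0.4 × -4.583) = 68.11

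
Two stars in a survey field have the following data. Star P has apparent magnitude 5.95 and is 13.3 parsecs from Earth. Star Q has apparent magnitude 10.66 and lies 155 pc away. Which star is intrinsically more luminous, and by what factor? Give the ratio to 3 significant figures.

Star Q is more luminous, by a factor of 1.77.

Star P: M = m − 5 log₁₀ d + 5 = 5.95 − 5·1.1239 + 5 = 5.331
Star Q: M = m − 5 log₁₀ d + 5 = 10.66 − 5·2.1903 + 5 = 4.708
ΔM = M_P − M_Q = 5.331 − (4.708) = 0.622; smaller M is more luminous → Star Q.
L ratio = 10^(0.4 |ΔM|) = 10^0.249 = 1.774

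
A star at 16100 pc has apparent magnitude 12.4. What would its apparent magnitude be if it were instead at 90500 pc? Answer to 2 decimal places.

m ≈ 16.15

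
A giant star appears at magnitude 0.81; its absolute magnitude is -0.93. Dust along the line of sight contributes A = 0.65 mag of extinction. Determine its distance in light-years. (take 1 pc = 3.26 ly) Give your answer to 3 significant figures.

m − M = 5 log₁₀(d/10 pc) + A  ⇒  0.81 − (-0.93) − 0.65 = 5 log₁₀(d/10)
1.090 = 5 log₁₀(d/10)
log₁₀ d = (m − M − A)/5 + 1 = 1.2180
d = 10^1.2180 = 16.52 pc
= 53.85 ly

d ≈ 53.9 ly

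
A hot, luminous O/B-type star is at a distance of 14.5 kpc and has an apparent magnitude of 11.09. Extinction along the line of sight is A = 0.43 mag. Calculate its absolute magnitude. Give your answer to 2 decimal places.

M ≈ -5.15

d = 14.5 kpc = 14500 pc
5 log₁₀(d/10 pc) = 5 log₁₀(14500) − 5 = 15.807
M = m − 5 log₁₀(d/10) − A = 11.09 − 15.807 − 0.43 = -5.147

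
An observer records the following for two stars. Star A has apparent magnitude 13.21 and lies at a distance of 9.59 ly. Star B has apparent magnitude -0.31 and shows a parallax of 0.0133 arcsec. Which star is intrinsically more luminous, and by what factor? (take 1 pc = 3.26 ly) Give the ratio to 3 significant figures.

Star A: d = 9.59 ly / 3.26 = 2.942 pc
Star A: M = m − 5 log₁₀ d + 5 = 13.21 − 5·0.4686 + 5 = 15.867
Star B: d = 1/p = 1/0.0133″ = 75.19 pc
Star B: M = m − 5 log₁₀ d + 5 = -0.31 − 5·1.8761 + 5 = -4.691
ΔM = M_A − M_B = 15.867 − (-4.691) = 20.558; smaller M is more luminous → Star B.
L ratio = 10^(0.4 |ΔM|) = 10^8.223 = 1.671×10^8

Star B is more luminous, by a factor of 1.67×10^8.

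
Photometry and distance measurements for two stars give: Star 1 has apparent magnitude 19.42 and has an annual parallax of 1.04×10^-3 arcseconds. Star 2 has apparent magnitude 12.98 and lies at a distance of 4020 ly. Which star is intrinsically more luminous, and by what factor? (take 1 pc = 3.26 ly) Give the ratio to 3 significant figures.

Star 1: d = 1/p = 1/1.04×10^-3″ = 961.5 pc
Star 1: M = m − 5 log₁₀ d + 5 = 19.42 − 5·2.9830 + 5 = 9.505
Star 2: d = 4020 ly / 3.26 = 1233 pc
Star 2: M = m − 5 log₁₀ d + 5 = 12.98 − 5·3.0910 + 5 = 2.525
ΔM = M_1 − M_2 = 9.505 − (2.525) = 6.980; smaller M is more luminous → Star 2.
L ratio = 10^(0.4 |ΔM|) = 10^2.792 = 619.6

Star 2 is more luminous, by a factor of 620.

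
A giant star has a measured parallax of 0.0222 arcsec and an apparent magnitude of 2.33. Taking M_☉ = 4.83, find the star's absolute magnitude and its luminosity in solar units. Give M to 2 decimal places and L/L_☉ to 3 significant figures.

M ≈ -0.94; L/L_☉ ≈ 203

d = 1/p = 1/0.0222″ = 45.05 pc
M = m − 5 log₁₀ d + 5 = 2.33 − 5·1.6536 + 5 = -0.938
M − M_☉ = -0.938 − 4.83 = -5.768
L/L_☉ = 10^(−0.4 × -5.768) = 202.9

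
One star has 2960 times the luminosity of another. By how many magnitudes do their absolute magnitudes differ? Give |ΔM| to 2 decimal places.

|ΔM| ≈ 8.68

Pogson: ΔM = −2.5 log₁₀(ratio) = −2.5 log₁₀(2960) = −2.5 × 3.4713 = -8.678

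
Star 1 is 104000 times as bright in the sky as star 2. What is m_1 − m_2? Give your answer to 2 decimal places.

m_1 − m_2 ≈ -12.54

Pogson: Δm = −2.5 log₁₀(ratio) = −2.5 log₁₀(104000) = −2.5 × 5.0170 = -12.543
Star 1 is brighter, so it has the smaller magnitude: the difference is negative.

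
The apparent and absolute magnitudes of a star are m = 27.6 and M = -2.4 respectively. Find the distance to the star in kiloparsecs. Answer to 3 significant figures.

d ≈ 10000 kpc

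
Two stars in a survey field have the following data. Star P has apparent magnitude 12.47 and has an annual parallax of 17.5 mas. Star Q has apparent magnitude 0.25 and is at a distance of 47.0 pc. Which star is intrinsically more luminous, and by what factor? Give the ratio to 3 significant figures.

Star P: p = 17.5 mas = 0.0175″ → d = 1/p = 57.14 pc
Star P: M = m − 5 log₁₀ d + 5 = 12.47 − 5·1.7570 + 5 = 8.685
Star Q: M = m − 5 log₁₀ d + 5 = 0.25 − 5·1.6721 + 5 = -3.110
ΔM = M_P − M_Q = 8.685 − (-3.110) = 11.796; smaller M is more luminous → Star Q.
L ratio = 10^(0.4 |ΔM|) = 10^4.718 = 52270

Star Q is more luminous, by a factor of 52300.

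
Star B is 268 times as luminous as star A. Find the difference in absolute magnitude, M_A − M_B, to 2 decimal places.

Pogson: ΔM = −2.5 log₁₀(ratio) = −2.5 log₁₀(268) = −2.5 × 2.4281 = -6.070
Star B is brighter so has the smaller magnitude: M_A − M_B is positive.

M_A − M_B ≈ 6.07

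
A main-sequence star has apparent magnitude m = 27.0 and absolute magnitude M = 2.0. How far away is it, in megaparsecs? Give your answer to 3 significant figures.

Distance modulus: m − M = 27.0 − (2.0) = 25.000
m − M = 5 log₁₀ d − 5
log₁₀ d = (m − M)/5 + 1 = 6.0000
d = 10^6.0000 = 1.000×10^6 pc
= 1.000 Mpc

d ≈ 1.00 Mpc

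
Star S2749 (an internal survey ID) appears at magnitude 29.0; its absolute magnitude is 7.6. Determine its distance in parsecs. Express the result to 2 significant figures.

Distance modulus: m − M = 29.0 − (7.6) = 21.400
m − M = 5 log₁₀ d − 5
log₁₀ d = (m − M)/5 + 1 = 5.2800
d = 10^5.2800 = 190500 pc

d ≈ 190000 pc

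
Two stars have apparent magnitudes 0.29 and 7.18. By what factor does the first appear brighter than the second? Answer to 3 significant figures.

570

Magnitude difference = -6.89
Flux ratio = 10^(−0.4 Δm) = 10^(−0.4 × -6.89) = 10^2.756 = 570.2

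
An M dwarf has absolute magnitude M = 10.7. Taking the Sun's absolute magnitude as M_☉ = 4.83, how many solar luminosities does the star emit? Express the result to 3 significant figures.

L/L_☉ ≈ 4.49×10^-3

M − M_☉ = 10.7 − 4.83 = 5.870
L/L_☉ = 10^(−0.4 (M − M_☉)) = 10^-2.348 = 4.487×10^-3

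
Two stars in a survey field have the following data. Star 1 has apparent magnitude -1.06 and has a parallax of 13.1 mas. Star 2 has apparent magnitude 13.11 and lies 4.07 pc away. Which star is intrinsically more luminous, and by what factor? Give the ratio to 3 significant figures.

Star 1: p = 13.1 mas = 0.0131″ → d = 1/p = 76.34 pc
Star 1: M = m − 5 log₁₀ d + 5 = -1.06 − 5·1.8827 + 5 = -5.474
Star 2: M = m − 5 log₁₀ d + 5 = 13.11 − 5·0.6096 + 5 = 15.062
ΔM = M_1 − M_2 = -5.474 − (15.062) = -20.536; smaller M is more luminous → Star 1.
L ratio = 10^(0.4 |ΔM|) = 10^8.214 = 1.638×10^8

Star 1 is more luminous, by a factor of 1.64×10^8.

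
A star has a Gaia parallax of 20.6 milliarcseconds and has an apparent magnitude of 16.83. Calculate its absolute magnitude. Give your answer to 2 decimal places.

p = 20.6 mas = 0.0206″ → d = 1/p = 48.54 pc
5 log₁₀(d/10 pc) = 5 log₁₀(48.54) − 5 = 3.431
M = m − 5 log₁₀(d/10) = 16.83 − 3.431 = 13.399

M ≈ 13.40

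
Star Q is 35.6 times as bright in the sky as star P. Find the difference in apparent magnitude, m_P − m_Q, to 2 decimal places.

m_P − m_Q ≈ 3.88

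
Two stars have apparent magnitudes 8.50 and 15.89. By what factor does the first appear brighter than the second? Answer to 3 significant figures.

904

Δm = 8.50 − (15.89) = -7.39
Flux ratio = 10^(−0.4 Δm) = 10^(−0.4 × -7.39) = 10^2.956 = 903.6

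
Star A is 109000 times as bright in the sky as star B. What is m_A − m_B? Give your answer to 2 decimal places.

m_A − m_B ≈ -12.59

Pogson: Δm = −2.5 log₁₀(ratio) = −2.5 log₁₀(109000) = −2.5 × 5.0374 = -12.594
Star A is brighter, so it has the smaller magnitude: the difference is negative.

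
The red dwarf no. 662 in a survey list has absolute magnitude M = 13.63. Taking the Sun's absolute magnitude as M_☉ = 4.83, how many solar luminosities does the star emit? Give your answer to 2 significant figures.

L/L_☉ ≈ 3.0×10^-4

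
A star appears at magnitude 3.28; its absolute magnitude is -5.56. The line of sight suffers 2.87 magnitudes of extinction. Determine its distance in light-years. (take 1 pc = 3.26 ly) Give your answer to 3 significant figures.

m − M = 5 log₁₀(d/10 pc) + A  ⇒  3.28 − (-5.56) − 2.87 = 5 log₁₀(d/10)
5.970 = 5 log₁₀(d/10)
log₁₀ d = (m − M − A)/5 + 1 = 2.1940
d = 10^2.1940 = 156.3 pc
= 509.6 ly

d ≈ 510 ly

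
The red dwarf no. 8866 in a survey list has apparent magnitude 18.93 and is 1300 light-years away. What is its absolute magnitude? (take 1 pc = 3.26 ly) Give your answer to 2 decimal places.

d = 1300 ly / 3.26 = 398.8 pc
5 log₁₀(d/10 pc) = 5 log₁₀(398.8) − 5 = 8.004
M = m − 5 log₁₀(d/10) = 18.93 − 8.004 = 10.926

M ≈ 10.93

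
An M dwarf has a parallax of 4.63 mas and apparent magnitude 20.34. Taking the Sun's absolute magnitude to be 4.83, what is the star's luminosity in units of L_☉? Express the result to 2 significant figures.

d = 1/p = 1000/4.63 mas = 216.0 pc
M = m − 5 log₁₀ d + 5 = 20.34 − 5·2.3344 + 5 = 13.668
M − M_☉ = 13.668 − 4.83 = 8.838
L/L_☉ = 10^(−0.4 × 8.838) = 2.916×10^-4

L/L_☉ ≈ 2.9×10^-4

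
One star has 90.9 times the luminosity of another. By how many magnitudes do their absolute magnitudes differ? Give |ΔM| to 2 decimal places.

Pogson: ΔM = −2.5 log₁₀(ratio) = −2.5 log₁₀(90.9) = −2.5 × 1.9586 = -4.896

|ΔM| ≈ 4.90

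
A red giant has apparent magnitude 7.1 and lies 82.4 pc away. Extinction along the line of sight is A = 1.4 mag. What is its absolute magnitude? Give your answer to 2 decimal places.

M ≈ 1.12

5 log₁₀(d/10 pc) = 5 log₁₀(82.40) − 5 = 4.580
M = m − 5 log₁₀(d/10) − A = 7.1 − 4.580 − 1.4 = 1.120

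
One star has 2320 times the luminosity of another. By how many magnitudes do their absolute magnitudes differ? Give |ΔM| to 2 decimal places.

Pogson: ΔM = −2.5 log₁₀(ratio) = −2.5 log₁₀(2320) = −2.5 × 3.3655 = -8.414

|ΔM| ≈ 8.41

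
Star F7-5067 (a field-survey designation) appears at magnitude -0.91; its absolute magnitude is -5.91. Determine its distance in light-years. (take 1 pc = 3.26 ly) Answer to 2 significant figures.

Distance modulus: m − M = -0.91 − (-5.91) = 5.000
m − M = 5 log₁₀ d − 5
log₁₀ d = (m − M)/5 + 1 = 2.0000
d = 10^2.0000 = 100.0 pc
= 326.0 ly

d ≈ 330 ly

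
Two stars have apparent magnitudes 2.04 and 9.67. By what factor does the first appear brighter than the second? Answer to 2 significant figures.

Δm = 2.04 − (9.67) = -7.63
Flux ratio = 10^(−0.4 Δm) = 10^(−0.4 × -7.63) = 10^3.052 = 1127

1100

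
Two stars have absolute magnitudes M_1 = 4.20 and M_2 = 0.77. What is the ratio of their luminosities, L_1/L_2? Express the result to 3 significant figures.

L_1/L_2 ≈ 0.0425

ΔM = M_1 − M_2 = 3.43
L_1/L_2 = 10^(−0.4 ΔM) = 10^-1.372 = 0.04246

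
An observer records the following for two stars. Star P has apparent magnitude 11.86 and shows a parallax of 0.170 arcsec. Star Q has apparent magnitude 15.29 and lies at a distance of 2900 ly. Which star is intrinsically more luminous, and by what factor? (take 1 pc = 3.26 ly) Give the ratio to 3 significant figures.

Star Q is more luminous, by a factor of 971.

Star P: d = 1/p = 1/0.170″ = 5.882 pc
Star P: M = m − 5 log₁₀ d + 5 = 11.86 − 5·0.7696 + 5 = 13.012
Star Q: d = 2900 ly / 3.26 = 889.6 pc
Star Q: M = m − 5 log₁₀ d + 5 = 15.29 − 5·2.9492 + 5 = 5.544
ΔM = M_P − M_Q = 13.012 − (5.544) = 7.468; smaller M is more luminous → Star Q.
L ratio = 10^(0.4 |ΔM|) = 10^2.987 = 971.1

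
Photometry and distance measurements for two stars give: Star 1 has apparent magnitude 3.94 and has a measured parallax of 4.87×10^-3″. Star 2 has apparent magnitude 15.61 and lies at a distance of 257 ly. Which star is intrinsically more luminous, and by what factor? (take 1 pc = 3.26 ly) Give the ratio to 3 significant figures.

Star 1 is more luminous, by a factor of 316000.

Star 1: d = 1/p = 1/4.87×10^-3″ = 205.3 pc
Star 1: M = m − 5 log₁₀ d + 5 = 3.94 − 5·2.3125 + 5 = -2.622
Star 2: d = 257 ly / 3.26 = 78.83 pc
Star 2: M = m − 5 log₁₀ d + 5 = 15.61 − 5·1.8967 + 5 = 11.126
ΔM = M_1 − M_2 = -2.622 − (11.126) = -13.749; smaller M is more luminous → Star 1.
L ratio = 10^(0.4 |ΔM|) = 10^5.500 = 315900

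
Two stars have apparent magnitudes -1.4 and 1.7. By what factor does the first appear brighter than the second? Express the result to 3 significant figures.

17.4

Magnitude difference = -3.1
Flux ratio = 10^(−0.4 Δm) = 10^(−0.4 × -3.1) = 10^1.240 = 17.38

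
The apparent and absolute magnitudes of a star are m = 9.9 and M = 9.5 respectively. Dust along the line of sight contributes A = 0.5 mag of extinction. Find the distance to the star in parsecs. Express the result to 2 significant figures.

m − M = 5 log₁₀(d/10 pc) + A  ⇒  9.9 − (9.5) − 0.5 = 5 log₁₀(d/10)
-0.100 = 5 log₁₀(d/10)
log₁₀ d = (m − M − A)/5 + 1 = 0.9800
d = 10^0.9800 = 9.550 pc

d ≈ 9.5 pc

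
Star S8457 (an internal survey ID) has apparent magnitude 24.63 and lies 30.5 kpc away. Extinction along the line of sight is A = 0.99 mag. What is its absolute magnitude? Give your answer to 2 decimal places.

M ≈ 6.22

d = 30.5 kpc = 30500 pc
5 log₁₀(d/10 pc) = 5 log₁₀(30500) − 5 = 17.421
M = m − 5 log₁₀(d/10) − A = 24.63 − 17.421 − 0.99 = 6.219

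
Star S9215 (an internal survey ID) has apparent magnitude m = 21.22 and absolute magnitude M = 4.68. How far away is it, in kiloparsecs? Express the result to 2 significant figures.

μ = m − M = 16.540
m − M = 5 log₁₀ d − 5
log₁₀ d = (m − M)/5 + 1 = 4.3080
d = 10^4.3080 = 20320 pc
= 20.32 kpc

d ≈ 20 kpc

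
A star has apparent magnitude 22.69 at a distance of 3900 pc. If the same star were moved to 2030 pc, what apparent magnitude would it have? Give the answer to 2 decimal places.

m ≈ 21.27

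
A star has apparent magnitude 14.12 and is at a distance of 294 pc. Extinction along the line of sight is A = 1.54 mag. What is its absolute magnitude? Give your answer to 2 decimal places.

5 log₁₀(d/10 pc) = 5 log₁₀(294.0) − 5 = 7.342
M = m − 5 log₁₀(d/10) − A = 14.12 − 7.342 − 1.54 = 5.238

M ≈ 5.24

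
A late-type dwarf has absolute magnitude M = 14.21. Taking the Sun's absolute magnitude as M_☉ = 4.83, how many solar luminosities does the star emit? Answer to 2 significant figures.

L/L_☉ ≈ 1.8×10^-4

M − M_☉ = 14.21 − 4.83 = 9.380
L/L_☉ = 10^(−0.4 (M − M_☉)) = 10^-3.752 = 1.770×10^-4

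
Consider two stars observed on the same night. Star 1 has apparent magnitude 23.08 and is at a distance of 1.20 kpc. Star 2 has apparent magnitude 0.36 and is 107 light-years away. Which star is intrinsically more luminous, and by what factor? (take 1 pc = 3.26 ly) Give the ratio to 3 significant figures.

Star 1: d = 1.20 kpc = 1200 pc
Star 1: M = m − 5 log₁₀ d + 5 = 23.08 − 5·3.0792 + 5 = 12.684
Star 2: d = 107 ly / 3.26 = 32.82 pc
Star 2: M = m − 5 log₁₀ d + 5 = 0.36 − 5·1.5162 + 5 = -2.221
ΔM = M_1 − M_2 = 12.684 − (-2.221) = 14.905; smaller M is more luminous → Star 2.
L ratio = 10^(0.4 |ΔM|) = 10^5.962 = 916200

Star 2 is more luminous, by a factor of 916000.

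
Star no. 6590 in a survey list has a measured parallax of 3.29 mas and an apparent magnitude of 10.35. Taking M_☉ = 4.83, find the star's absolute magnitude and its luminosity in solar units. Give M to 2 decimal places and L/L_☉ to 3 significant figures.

d = 1/p = 1000/3.29 mas = 304.0 pc
M = m − 5 log₁₀ d + 5 = 10.35 − 5·2.4828 + 5 = 2.936
M − M_☉ = 2.936 − 4.83 = -1.894
L/L_☉ = 10^(−0.4 × -1.894) = 5.723

M ≈ 2.94; L/L_☉ ≈ 5.72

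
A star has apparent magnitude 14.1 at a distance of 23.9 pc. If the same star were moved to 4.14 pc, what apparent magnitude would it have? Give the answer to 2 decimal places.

m ≈ 10.29

Flux ∝ 1/d², so Δm = 5 log₁₀(d₂/d₁) = 5 log₁₀(4.14/23.9) = -3.807
m₂ = m₁ + Δm = 14.1 + (-3.807) = 10.293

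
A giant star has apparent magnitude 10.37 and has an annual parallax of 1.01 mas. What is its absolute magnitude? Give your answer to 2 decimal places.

p = 1.01 mas = 1.01×10^-3″ → d = 1/p = 990.1 pc
5 log₁₀(d/10 pc) = 5 log₁₀(990.1) − 5 = 9.978
M = m − 5 log₁₀(d/10) = 10.37 − 9.978 = 0.392

M ≈ 0.39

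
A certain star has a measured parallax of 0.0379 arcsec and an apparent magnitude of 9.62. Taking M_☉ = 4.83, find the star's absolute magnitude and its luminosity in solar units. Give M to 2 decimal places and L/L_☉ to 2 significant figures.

M ≈ 7.51; L/L_☉ ≈ 0.084

d = 1/p = 1/0.0379″ = 26.39 pc
M = m − 5 log₁₀ d + 5 = 9.62 − 5·1.4214 + 5 = 7.513
M − M_☉ = 7.513 − 4.83 = 2.683
L/L_☉ = 10^(−0.4 × 2.683) = 0.08447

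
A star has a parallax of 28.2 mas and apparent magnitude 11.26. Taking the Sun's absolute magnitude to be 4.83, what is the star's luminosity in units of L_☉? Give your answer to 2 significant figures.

d = 1/p = 1000/28.2 mas = 35.46 pc
M = m − 5 log₁₀ d + 5 = 11.26 − 5·1.5498 + 5 = 8.511
M − M_☉ = 8.511 − 4.83 = 3.681
L/L_☉ = 10^(−0.4 × 3.681) = 0.03369

L/L_☉ ≈ 0.034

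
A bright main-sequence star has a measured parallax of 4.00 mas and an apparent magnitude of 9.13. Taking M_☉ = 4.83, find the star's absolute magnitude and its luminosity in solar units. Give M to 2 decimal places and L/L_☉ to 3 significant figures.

d = 1/p = 1000/4.00 mas = 250.0 pc
M = m − 5 log₁₀ d + 5 = 9.13 − 5·2.3979 + 5 = 2.140
M − M_☉ = 2.140 − 4.83 = -2.690
L/L_☉ = 10^(−0.4 × -2.690) = 11.91

M ≈ 2.14; L/L_☉ ≈ 11.9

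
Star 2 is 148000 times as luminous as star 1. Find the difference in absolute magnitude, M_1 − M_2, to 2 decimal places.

Pogson: ΔM = −2.5 log₁₀(ratio) = −2.5 log₁₀(148000) = −2.5 × 5.1703 = -12.926
Star 2 is brighter so has the smaller magnitude: M_1 − M_2 is positive.

M_1 − M_2 ≈ 12.93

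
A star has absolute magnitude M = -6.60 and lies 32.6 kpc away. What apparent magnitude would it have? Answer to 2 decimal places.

d = 32.6 kpc = 32600 pc
m = M + 5 log₁₀ d − 5 = -6.60 + 5·4.5132 − 5 = 10.966

m ≈ 10.97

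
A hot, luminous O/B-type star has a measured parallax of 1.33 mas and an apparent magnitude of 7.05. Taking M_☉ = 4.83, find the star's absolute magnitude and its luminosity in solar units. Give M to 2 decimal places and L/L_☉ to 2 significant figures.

M ≈ -2.33; L/L_☉ ≈ 730

d = 1/p = 1000/1.33 mas = 751.9 pc
M = m − 5 log₁₀ d + 5 = 7.05 − 5·2.8761 + 5 = -2.331
M − M_☉ = -2.331 − 4.83 = -7.161
L/L_☉ = 10^(−0.4 × -7.161) = 731.6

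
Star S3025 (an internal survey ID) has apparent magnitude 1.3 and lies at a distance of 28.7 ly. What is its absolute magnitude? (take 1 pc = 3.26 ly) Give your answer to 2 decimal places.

d = 28.7 ly / 3.26 = 8.804 pc
5 log₁₀(d/10 pc) = 5 log₁₀(8.804) − 5 = -0.277
M = m − 5 log₁₀(d/10) = 1.3 + 0.277 = 1.577

M ≈ 1.58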